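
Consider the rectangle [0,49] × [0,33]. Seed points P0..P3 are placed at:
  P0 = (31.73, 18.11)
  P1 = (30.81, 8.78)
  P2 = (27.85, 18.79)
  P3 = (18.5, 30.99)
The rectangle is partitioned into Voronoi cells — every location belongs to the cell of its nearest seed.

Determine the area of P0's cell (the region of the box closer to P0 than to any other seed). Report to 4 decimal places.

1. box [0,49]×[0,33]: [(0, 0) (49, 0) (49, 33) (0, 33)]
2. ⊥bis P0·P1 via (31.27,13.445): [(0, 16.5284) (49, 11.6967) (49, 33) (0, 33)]  |A|=925.4842
3. ⊥bis P0·P2 via (29.79,18.45): [(28.9529, 13.6735) (49, 11.6967) (49, 33) (32.34, 33)]  |A|=374.5248
4. ⊥bis P0·P3 via (25.115,24.55): [(32.1201, 31.7455) (28.9529, 13.6735) (49, 11.6967) (49, 33) (33.3415, 33)]  |A|=373.8966
5. canonical 5-gon: [(32.1201, 31.7455) (28.9529, 13.6735) (49, 11.6967) (49, 33) (33.3415, 33)]
6. shoelace: 373.8966

Area of P0's cell: 373.8966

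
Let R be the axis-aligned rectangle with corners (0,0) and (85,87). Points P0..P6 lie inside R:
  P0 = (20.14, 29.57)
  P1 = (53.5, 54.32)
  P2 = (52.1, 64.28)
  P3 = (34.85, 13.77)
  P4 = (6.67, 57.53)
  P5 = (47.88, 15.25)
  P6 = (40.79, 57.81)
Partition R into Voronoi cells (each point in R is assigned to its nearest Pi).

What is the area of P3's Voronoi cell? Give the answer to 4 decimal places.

Area of P3's cell: 633.5703

1. box [0,85]×[0,87]: [(0, 0) (85, 0) (85, 87) (0, 87)]
2. ⊥bis P3·P0 via (27.495,21.67): [(4.2193, 0) (85, 0) (85, 75.2079)]  |A|=3037.6739
3. ⊥bis P3·P1 via (44.175,34.045): [(41.9073, 35.088) (4.2193, 0) (85, 0) (85, 15.2685)]  |A|=1746.1981
4. ⊥bis P3·P2 via (43.475,39.025): [(41.9073, 35.088) (4.2193, 0) (85, 0) (85, 15.2685)]  |A|=1746.1981
5. ⊥bis P3·P4 via (20.76,35.65): [(41.9073, 35.088) (4.2193, 0) (85, 0) (85, 15.2685)]  |A|=1746.1981
6. ⊥bis P3·P5 via (41.365,14.51): [(39.3031, 32.6635) (4.2193, 0) (43.0131, 0)]  |A|=633.5703
7. ⊥bis P3·P6 via (37.82,35.79): [(39.3031, 32.6635) (4.2193, 0) (43.0131, 0)]  |A|=633.5703
8. canonical 3-gon: [(39.3031, 32.6635) (4.2193, 0) (43.0131, 0)]
9. shoelace: 633.5703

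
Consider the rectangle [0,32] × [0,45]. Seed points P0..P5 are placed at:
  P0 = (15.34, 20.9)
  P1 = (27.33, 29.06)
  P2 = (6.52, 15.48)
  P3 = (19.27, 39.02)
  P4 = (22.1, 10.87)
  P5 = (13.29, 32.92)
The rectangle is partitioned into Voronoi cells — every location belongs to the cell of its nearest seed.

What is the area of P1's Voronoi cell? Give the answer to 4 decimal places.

Area of P1's cell: 186.6198

1. box [0,32]×[0,45]: [(0, 0) (32, 0) (32, 45) (0, 45)]
2. ⊥bis P1·P0 via (21.335,24.98): [(32, 9.3092) (32, 45) (7.71, 45)]  |A|=433.4634
3. ⊥bis P1·P2 via (16.925,22.27): [(32, 9.3092) (32, 45) (7.71, 45)]  |A|=433.4634
4. ⊥bis P1·P3 via (23.3,34.04): [(18.0567, 29.797) (32, 9.3092) (32, 41.0804)]  |A|=221.4965
5. ⊥bis P1·P4 via (24.715,19.965): [(18.0567, 29.797) (24.7561, 19.9532) (32, 17.8704) (32, 41.0804)]  |A|=190.4883
6. ⊥bis P1·P5 via (20.31,30.99): [(20.5329, 31.8008) (19.428, 27.782) (24.7561, 19.9532) (32, 17.8704) (32, 41.0804)]  |A|=186.6198
7. canonical 5-gon: [(20.5329, 31.8008) (19.428, 27.782) (24.7561, 19.9532) (32, 17.8704) (32, 41.0804)]
8. shoelace: 186.6198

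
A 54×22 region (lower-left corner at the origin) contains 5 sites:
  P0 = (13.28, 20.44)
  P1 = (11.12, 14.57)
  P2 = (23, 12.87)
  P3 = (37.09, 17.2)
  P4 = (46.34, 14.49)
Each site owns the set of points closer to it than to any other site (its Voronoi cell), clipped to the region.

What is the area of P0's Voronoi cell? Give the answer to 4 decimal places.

1. box [0,54]×[0,22]: [(0, 0) (54, 0) (54, 22) (0, 22)]
2. ⊥bis P0·P1 via (12.2,17.505): [(0, 21.9943) (54, 2.1237) (54, 22) (0, 22)]  |A|=536.8138
3. ⊥bis P0·P2 via (18.14,16.655): [(0, 21.9943) (17.3314, 15.6168) (22.3027, 22) (0, 22)]  |A|=71.2313
4. ⊥bis P0·P3 via (25.185,18.82): [(0, 21.9943) (17.3314, 15.6168) (22.3027, 22) (0, 22)]  |A|=71.2313
5. ⊥bis P0·P4 via (29.81,17.465): [(0, 21.9943) (17.3314, 15.6168) (22.3027, 22) (0, 22)]  |A|=71.2313
6. canonical 4-gon: [(0, 21.9943) (17.3314, 15.6168) (22.3027, 22) (0, 22)]
7. shoelace: 71.2313

Area of P0's cell: 71.2313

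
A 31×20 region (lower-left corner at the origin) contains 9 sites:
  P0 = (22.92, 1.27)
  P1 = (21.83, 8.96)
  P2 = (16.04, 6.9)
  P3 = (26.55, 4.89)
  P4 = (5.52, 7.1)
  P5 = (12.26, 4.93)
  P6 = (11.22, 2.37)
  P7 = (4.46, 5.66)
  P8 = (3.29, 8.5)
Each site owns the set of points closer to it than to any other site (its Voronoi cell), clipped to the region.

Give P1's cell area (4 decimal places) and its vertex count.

Area of P1's cell: 163.8603 (5 vertices)

1. box [0,31]×[0,20]: [(0, 0) (31, 0) (31, 20) (0, 20)]
2. ⊥bis P1·P0 via (22.375,5.115): [(0, 1.9435) (31, 6.3375) (31, 20) (0, 20)]  |A|=491.6439
3. ⊥bis P1·P2 via (18.935,7.93): [(20.0536, 4.786) (31, 6.3375) (31, 20) (14.6407, 20)]  |A|=199.2232
4. ⊥bis P1·P3 via (24.19,6.925): [(20.0536, 4.786) (22.6647, 5.1561) (31, 14.8226) (31, 20) (14.6407, 20)]  |A|=163.8603
5. ⊥bis P1·P4 via (13.675,8.03): [(20.0536, 4.786) (22.6647, 5.1561) (31, 14.8226) (31, 20) (14.6407, 20)]  |A|=163.8603
6. ⊥bis P1·P5 via (17.045,6.945): [(20.0536, 4.786) (22.6647, 5.1561) (31, 14.8226) (31, 20) (14.6407, 20)]  |A|=163.8603
7. ⊥bis P1·P6 via (16.525,5.665): [(20.0536, 4.786) (22.6647, 5.1561) (31, 14.8226) (31, 20) (14.6407, 20)]  |A|=163.8603
8. ⊥bis P1·P7 via (13.145,7.31): [(20.0536, 4.786) (22.6647, 5.1561) (31, 14.8226) (31, 20) (14.6407, 20)]  |A|=163.8603
9. ⊥bis P1·P8 via (12.56,8.73): [(20.0536, 4.786) (22.6647, 5.1561) (31, 14.8226) (31, 20) (14.6407, 20)]  |A|=163.8603
10. canonical 5-gon: [(20.0536, 4.786) (22.6647, 5.1561) (31, 14.8226) (31, 20) (14.6407, 20)]
11. shoelace: 163.8603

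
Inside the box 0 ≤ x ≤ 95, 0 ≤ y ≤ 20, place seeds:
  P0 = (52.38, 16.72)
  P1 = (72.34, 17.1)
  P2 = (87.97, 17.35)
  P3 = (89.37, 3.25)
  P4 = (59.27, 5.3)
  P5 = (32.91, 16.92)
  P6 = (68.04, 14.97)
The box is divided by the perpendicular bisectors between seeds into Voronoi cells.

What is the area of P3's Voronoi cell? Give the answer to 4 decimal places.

1. box [0,95]×[0,20]: [(0, 0) (95, 0) (95, 20) (0, 20)]
2. ⊥bis P3·P0 via (70.875,9.985): [(67.2389, 0) (95, 0) (95, 20) (74.522, 20)]  |A|=482.3908
3. ⊥bis P3·P1 via (80.855,10.175): [(72.58, 0) (95, 0) (95, 20) (88.8454, 20)]  |A|=285.7464
4. ⊥bis P3·P2 via (88.67,10.3): [(80.2791, 9.4669) (72.58, 0) (95, 0) (95, 10.9285)]  |A|=186.5624
5. ⊥bis P3·P4 via (74.32,4.275): [(80.2791, 9.4669) (74.1613, 1.9444) (74.0288, 0) (95, 0) (95, 10.9285)]  |A|=185.1539
6. ⊥bis P3·P5 via (61.14,10.085): [(80.2791, 9.4669) (74.1613, 1.9444) (74.0288, 0) (95, 0) (95, 10.9285)]  |A|=185.1539
7. ⊥bis P3·P6 via (78.705,9.11): [(80.2791, 9.4669) (76.031, 4.2434) (74.0755, 0.6844) (74.0288, 0) (95, 0) (95, 10.9285)]  |A|=184.0746
8. canonical 6-gon: [(80.2791, 9.4669) (76.031, 4.2434) (74.0755, 0.6844) (74.0288, 0) (95, 0) (95, 10.9285)]
9. shoelace: 184.0746

Area of P3's cell: 184.0746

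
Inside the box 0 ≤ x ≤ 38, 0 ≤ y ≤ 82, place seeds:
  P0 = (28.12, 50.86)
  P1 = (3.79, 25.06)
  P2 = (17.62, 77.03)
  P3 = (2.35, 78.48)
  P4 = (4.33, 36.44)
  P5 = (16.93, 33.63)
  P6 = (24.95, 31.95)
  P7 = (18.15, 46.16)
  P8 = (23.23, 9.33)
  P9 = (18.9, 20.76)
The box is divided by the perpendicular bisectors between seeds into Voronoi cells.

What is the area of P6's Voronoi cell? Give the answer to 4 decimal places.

Area of P6's cell: 303.1997

1. box [0,38]×[0,82]: [(0, 0) (38, 0) (38, 82) (0, 82)]
2. ⊥bis P6·P0 via (26.535,41.405): [(0, 45.8532) (0, 0) (38, 0) (38, 39.4831)]  |A|=1621.3893
3. ⊥bis P6·P1 via (14.37,28.505): [(9.2247, 44.3068) (23.6516, 0) (38, 0) (38, 39.4831)]  |A|=885.9336
4. ⊥bis P6·P2 via (21.285,54.49): [(9.2247, 44.3068) (23.6516, 0) (38, 0) (38, 39.4831)]  |A|=885.9336
5. ⊥bis P6·P3 via (13.65,55.215): [(9.2247, 44.3068) (23.6516, 0) (38, 0) (38, 39.4831)]  |A|=885.9336
6. ⊥bis P6·P4 via (14.64,34.195): [(16.5736, 43.0749) (13.7893, 30.2883) (23.6516, 0) (38, 0) (38, 39.4831)]  |A|=837.235
7. ⊥bis P6·P5 via (20.94,32.79): [(22.8732, 42.0188) (17.8218, 17.9042) (23.6516, 0) (38, 0) (38, 39.4831)]  |A|=715.59
8. ⊥bis P6·P7 via (21.55,39.055): [(26.4801, 41.4142) (22.3306, 39.4286) (17.8218, 17.9042) (23.6516, 0) (38, 0) (38, 39.4831)]  |A|=710.7546
9. ⊥bis P6·P8 via (24.09,20.64): [(26.4801, 41.4142) (22.3306, 39.4286) (18.4842, 21.0663) (38, 19.5823) (38, 39.4831)]  |A|=353.392
10. ⊥bis P6·P9 via (21.925,26.355): [(26.4801, 41.4142) (22.3306, 39.4286) (19.8294, 27.488) (33.871, 19.8963) (38, 19.5823) (38, 39.4831)]  |A|=303.1997
11. canonical 6-gon: [(26.4801, 41.4142) (22.3306, 39.4286) (19.8294, 27.488) (33.871, 19.8963) (38, 19.5823) (38, 39.4831)]
12. shoelace: 303.1997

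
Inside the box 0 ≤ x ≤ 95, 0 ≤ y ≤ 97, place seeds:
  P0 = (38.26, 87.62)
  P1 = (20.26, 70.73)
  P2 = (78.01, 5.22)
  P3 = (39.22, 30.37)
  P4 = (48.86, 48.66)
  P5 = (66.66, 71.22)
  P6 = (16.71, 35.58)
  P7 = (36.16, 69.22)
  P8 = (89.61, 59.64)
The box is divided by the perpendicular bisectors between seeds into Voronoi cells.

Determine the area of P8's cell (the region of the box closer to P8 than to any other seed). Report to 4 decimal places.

1. box [0,95]×[0,97]: [(0, 0) (95, 0) (95, 97) (0, 97)]
2. ⊥bis P8·P0 via (63.935,73.63): [(23.8149, 0) (95, 0) (95, 97) (76.669, 97)]  |A|=4341.5295
3. ⊥bis P8·P1 via (54.935,65.185): [(53.108, 53.7598) (44.511, 0) (95, 0) (95, 97) (76.669, 97)]  |A|=3785.2194
4. ⊥bis P8·P2 via (83.81,32.43): [(53.108, 53.7598) (50.8215, 39.4617) (95, 30.0448) (95, 97) (76.669, 97)]  |A|=2125.3622
5. ⊥bis P8·P3 via (64.415,45.005): [(56.1194, 59.2864) (70.0109, 35.3714) (95, 30.0448) (95, 97) (76.669, 97)]  |A|=1909.105
6. ⊥bis P8·P4 via (69.235,54.15): [(63.9692, 73.6928) (74.5559, 34.4026) (95, 30.0448) (95, 97) (76.669, 97)]  |A|=1631.0172
7. ⊥bis P8·P5 via (78.135,65.43): [(70.3519, 50.0049) (74.5559, 34.4026) (95, 30.0448) (95, 97) (94.0644, 97)]  |A|=997.4712
8. ⊥bis P8·P6 via (53.16,47.61): [(70.3519, 50.0049) (74.5559, 34.4026) (95, 30.0448) (95, 97) (94.0644, 97)]  |A|=997.4712
9. ⊥bis P8·P7 via (62.885,64.43): [(70.3519, 50.0049) (74.5559, 34.4026) (95, 30.0448) (95, 97) (94.0644, 97)]  |A|=997.4712
10. canonical 5-gon: [(70.3519, 50.0049) (74.5559, 34.4026) (95, 30.0448) (95, 97) (94.0644, 97)]
11. shoelace: 997.4712

Area of P8's cell: 997.4712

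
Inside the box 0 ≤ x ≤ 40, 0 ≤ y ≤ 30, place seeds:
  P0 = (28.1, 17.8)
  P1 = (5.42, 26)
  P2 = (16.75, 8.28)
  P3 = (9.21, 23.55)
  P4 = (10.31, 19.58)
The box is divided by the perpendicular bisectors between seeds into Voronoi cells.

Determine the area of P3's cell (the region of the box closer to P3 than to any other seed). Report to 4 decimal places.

1. box [0,40]×[0,30]: [(0, 0) (40, 0) (40, 30) (0, 30)]
2. ⊥bis P3·P0 via (18.655,20.675): [(0, 0) (12.3617, 0) (21.4935, 30) (0, 30)]  |A|=507.8269
3. ⊥bis P3·P1 via (7.315,24.775): [(0, 13.4591) (0, 0) (12.3617, 0) (21.4935, 30) (10.6926, 30)]  |A|=419.3942
4. ⊥bis P3·P2 via (12.98,15.915): [(0, 13.4591) (0, 9.5058) (17.9536, 18.3709) (21.4935, 30) (10.6926, 30)]  |A|=220.5156
5. ⊥bis P3·P4 via (9.76,21.565): [(4.2537, 20.0393) (19.7702, 24.3386) (21.4935, 30) (10.6926, 30)]  |A|=94.0099
6. canonical 4-gon: [(4.2537, 20.0393) (19.7702, 24.3386) (21.4935, 30) (10.6926, 30)]
7. shoelace: 94.0099

Area of P3's cell: 94.0099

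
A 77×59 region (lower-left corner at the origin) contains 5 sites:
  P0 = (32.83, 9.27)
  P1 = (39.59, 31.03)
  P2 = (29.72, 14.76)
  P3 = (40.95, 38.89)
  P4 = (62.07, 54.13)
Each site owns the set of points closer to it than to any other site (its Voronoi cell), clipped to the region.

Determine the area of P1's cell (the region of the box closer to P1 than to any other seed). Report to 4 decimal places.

1. box [0,77]×[0,59]: [(0, 0) (77, 0) (77, 59) (0, 59)]
2. ⊥bis P1·P0 via (36.21,20.15): [(0, 31.3991) (77, 7.4781) (77, 59) (0, 59)]  |A|=3046.229
3. ⊥bis P1·P2 via (34.655,22.895): [(0, 43.918) (42.2972, 18.2589) (77, 7.4781) (77, 59) (0, 59)]  |A|=2781.4699
4. ⊥bis P1·P3 via (40.27,34.96): [(4.5898, 41.1337) (42.2972, 18.2589) (77, 7.4781) (77, 28.6047)]  |A|=958.5393
5. ⊥bis P1·P4 via (50.83,42.58): [(62.637, 31.0899) (4.5898, 41.1337) (42.2972, 18.2589) (77, 7.4781) (77, 17.1124)]  |A|=876.0075
6. canonical 5-gon: [(62.637, 31.0899) (4.5898, 41.1337) (42.2972, 18.2589) (77, 7.4781) (77, 17.1124)]
7. shoelace: 876.0075

Area of P1's cell: 876.0075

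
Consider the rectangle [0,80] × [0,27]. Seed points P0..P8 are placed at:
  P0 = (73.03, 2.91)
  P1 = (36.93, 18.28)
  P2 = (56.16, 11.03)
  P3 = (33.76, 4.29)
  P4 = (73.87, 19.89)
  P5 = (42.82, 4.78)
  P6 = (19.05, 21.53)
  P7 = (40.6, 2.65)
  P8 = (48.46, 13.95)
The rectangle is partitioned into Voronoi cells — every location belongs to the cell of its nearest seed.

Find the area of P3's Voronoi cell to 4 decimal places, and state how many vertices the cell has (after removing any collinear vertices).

Area of P3's cell: 231.1899 (5 vertices)

1. box [0,80]×[0,27]: [(0, 0) (80, 0) (80, 27) (0, 27)]
2. ⊥bis P3·P0 via (53.395,3.6): [(0, 0) (53.2685, 0) (54.2173, 27) (0, 27)]  |A|=1451.0583
3. ⊥bis P3·P1 via (35.345,11.285): [(0, 19.2938) (0, 0) (53.2685, 0) (53.5203, 7.1666)]  |A|=707.1845
4. ⊥bis P3·P2 via (44.96,7.66): [(44.493, 9.2122) (0, 19.2938) (0, 0) (47.2648, 0)]  |A|=646.9256
5. ⊥bis P3·P4 via (53.815,12.09): [(44.493, 9.2122) (0, 19.2938) (0, 0) (47.2648, 0)]  |A|=646.9256
6. ⊥bis P3·P5 via (38.29,4.535): [(37.9569, 10.6932) (0, 19.2938) (0, 0) (38.5353, 0)]  |A|=572.1994
7. ⊥bis P3·P6 via (26.405,12.91): [(37.9569, 10.6932) (26.7761, 13.2266) (11.2746, 0) (38.5353, 0)]  |A|=239.3303
8. ⊥bis P3·P7 via (37.18,3.47): [(38.1327, 7.4435) (37.9569, 10.6932) (26.7761, 13.2266) (11.2746, 0) (36.348, 0)]  |A|=231.1899
9. ⊥bis P3·P8 via (41.11,9.12): [(38.1327, 7.4435) (37.9569, 10.6932) (26.7761, 13.2266) (11.2746, 0) (36.348, 0)]  |A|=231.1899
10. canonical 5-gon: [(38.1327, 7.4435) (37.9569, 10.6932) (26.7761, 13.2266) (11.2746, 0) (36.348, 0)]
11. shoelace: 231.1899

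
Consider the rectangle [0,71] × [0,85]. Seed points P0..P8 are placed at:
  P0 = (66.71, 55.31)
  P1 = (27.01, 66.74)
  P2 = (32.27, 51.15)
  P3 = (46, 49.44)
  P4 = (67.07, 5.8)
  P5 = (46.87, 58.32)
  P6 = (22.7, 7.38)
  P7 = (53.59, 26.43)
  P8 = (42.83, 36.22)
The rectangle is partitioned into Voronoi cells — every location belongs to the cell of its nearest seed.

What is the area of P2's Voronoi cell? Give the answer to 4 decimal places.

Area of P2's cell: 774.4818

1. box [0,71]×[0,85]: [(0, 0) (71, 0) (71, 85) (0, 85)]
2. ⊥bis P2·P0 via (49.49,53.23): [(0, 0) (55.9196, 0) (45.6525, 85) (0, 85)]  |A|=4316.8163
3. ⊥bis P2·P1 via (29.64,58.945): [(0, 48.9446) (0, 0) (55.9196, 0) (48.0494, 65.1563)]  |A|=2997.6372
4. ⊥bis P2·P3 via (39.135,50.295): [(40.6761, 62.6685) (0, 48.9446) (0, 0) (32.871, 0)]  |A|=2025.4255
5. ⊥bis P2·P4 via (49.67,28.475): [(35.017, 17.2308) (40.6761, 62.6685) (0, 48.9446) (0, 0) (12.5625, 0)]  |A|=1850.4592
6. ⊥bis P2·P5 via (39.57,54.735): [(35.017, 17.2308) (39.6641, 54.5434) (36.3849, 61.2207) (0, 48.9446) (0, 0) (12.5625, 0)]  |A|=1833.7586
7. ⊥bis P2·P6 via (27.485,29.265): [(36.2764, 27.3428) (39.6641, 54.5434) (36.3849, 61.2207) (0, 48.9446) (0, 35.2744)]  |A|=919.5172
8. ⊥bis P2·P7 via (42.93,38.79): [(30.9959, 28.4974) (37.073, 33.7386) (39.6641, 54.5434) (36.3849, 61.2207) (0, 48.9446) (0, 35.2744)]  |A|=902.1711
9. ⊥bis P2·P8 via (37.55,43.685): [(19.6001, 30.989) (38.3853, 44.2758) (39.6641, 54.5434) (36.3849, 61.2207) (0, 48.9446) (0, 35.2744)]  |A|=774.4818
10. canonical 6-gon: [(19.6001, 30.989) (38.3853, 44.2758) (39.6641, 54.5434) (36.3849, 61.2207) (0, 48.9446) (0, 35.2744)]
11. shoelace: 774.4818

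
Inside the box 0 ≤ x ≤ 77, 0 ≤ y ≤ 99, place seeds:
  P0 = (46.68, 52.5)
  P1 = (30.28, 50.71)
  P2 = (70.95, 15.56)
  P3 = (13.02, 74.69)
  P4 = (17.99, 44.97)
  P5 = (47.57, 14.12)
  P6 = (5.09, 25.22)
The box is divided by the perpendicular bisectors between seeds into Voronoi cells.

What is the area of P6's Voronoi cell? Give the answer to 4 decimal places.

Area of P6's cell: 849.2641

1. box [0,77]×[0,99]: [(0, 0) (77, 0) (77, 99) (0, 99)]
2. ⊥bis P6·P0 via (25.885,38.86): [(0, 78.3232) (0, 0) (51.3743, 0)]  |A|=2011.9015
3. ⊥bis P6·P1 via (17.685,37.965): [(42.6629, 13.2811) (0, 55.4419) (0, 0) (51.3743, 0)]  |A|=1523.8083
4. ⊥bis P6·P2 via (38.02,20.39): [(37.6971, 18.1884) (0, 55.4419) (0, 0) (35.0293, 0)]  |A|=1363.5625
5. ⊥bis P6·P3 via (9.055,49.955): [(37.6971, 18.1884) (4.874, 50.6252) (0, 51.4065) (0, 0) (35.0293, 0)]  |A|=1353.7283
6. ⊥bis P6·P4 via (11.54,35.095): [(37.6732, 18.0257) (0, 42.6325) (0, 0) (35.0293, 0)]  |A|=1118.7661
7. ⊥bis P6·P5 via (26.33,19.67): [(27.6167, 24.5943) (0, 42.6325) (0, 0) (21.1902, 0)]  |A|=849.2641
8. canonical 4-gon: [(27.6167, 24.5943) (0, 42.6325) (0, 0) (21.1902, 0)]
9. shoelace: 849.2641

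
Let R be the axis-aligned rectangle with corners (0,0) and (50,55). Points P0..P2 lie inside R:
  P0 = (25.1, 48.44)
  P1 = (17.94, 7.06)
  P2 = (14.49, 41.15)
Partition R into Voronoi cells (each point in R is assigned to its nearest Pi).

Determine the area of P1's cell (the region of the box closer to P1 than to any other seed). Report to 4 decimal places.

1. box [0,50]×[0,55]: [(0, 0) (50, 0) (50, 55) (0, 55)]
2. ⊥bis P1·P0 via (21.52,27.75): [(0, 31.4736) (0, 0) (50, 0) (50, 22.8221)]  |A|=1357.3927
3. ⊥bis P1·P2 via (16.215,24.105): [(32.8539, 25.7889) (0, 22.464) (0, 0) (50, 0) (50, 22.8221)]  |A|=1209.3924
4. canonical 5-gon: [(32.8539, 25.7889) (0, 22.464) (0, 0) (50, 0) (50, 22.8221)]
5. shoelace: 1209.3924

Area of P1's cell: 1209.3924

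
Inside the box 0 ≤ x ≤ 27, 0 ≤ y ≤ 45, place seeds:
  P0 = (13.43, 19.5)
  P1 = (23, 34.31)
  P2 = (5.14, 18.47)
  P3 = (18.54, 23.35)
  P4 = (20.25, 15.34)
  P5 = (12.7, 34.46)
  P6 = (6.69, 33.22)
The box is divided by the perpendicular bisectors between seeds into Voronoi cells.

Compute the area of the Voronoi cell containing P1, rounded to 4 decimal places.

Area of P1's cell: 153.4354

1. box [0,27]×[0,45]: [(0, 0) (27, 0) (27, 45) (0, 45)]
2. ⊥bis P1·P0 via (18.215,26.905): [(0, 38.6753) (27, 21.2283) (27, 45) (0, 45)]  |A|=406.3024
3. ⊥bis P1·P2 via (14.07,26.39): [(0, 42.2543) (7.4355, 33.8705) (27, 21.2283) (27, 45) (0, 45)]  |A|=392.9965
4. ⊥bis P1·P3 via (20.77,28.83): [(0, 42.2543) (6.9002, 34.4741) (27, 26.2948) (27, 45) (0, 45)]  |A|=339.558
5. ⊥bis P1·P4 via (21.625,24.825): [(0, 42.2543) (6.9002, 34.4741) (27, 26.2948) (27, 45) (0, 45)]  |A|=339.558
6. ⊥bis P1·P5 via (17.85,34.385): [(17.7868, 30.044) (27, 26.2948) (27, 45) (18.0046, 45)]  |A|=153.4354
7. ⊥bis P1·P6 via (14.845,33.765): [(17.7868, 30.044) (27, 26.2948) (27, 45) (18.0046, 45)]  |A|=153.4354
8. canonical 4-gon: [(17.7868, 30.044) (27, 26.2948) (27, 45) (18.0046, 45)]
9. shoelace: 153.4354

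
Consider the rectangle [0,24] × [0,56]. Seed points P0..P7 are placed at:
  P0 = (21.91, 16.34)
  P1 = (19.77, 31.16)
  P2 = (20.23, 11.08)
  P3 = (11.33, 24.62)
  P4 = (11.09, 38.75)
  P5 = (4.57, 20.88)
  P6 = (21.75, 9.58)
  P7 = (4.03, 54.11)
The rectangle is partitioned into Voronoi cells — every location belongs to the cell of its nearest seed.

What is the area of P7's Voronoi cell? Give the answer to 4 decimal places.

1. box [0,24]×[0,56]: [(0, 0) (24, 0) (24, 56) (0, 56)]
2. ⊥bis P7·P0 via (12.97,35.225): [(0, 29.0851) (24, 40.4465) (24, 56) (0, 56)]  |A|=509.6206
3. ⊥bis P7·P1 via (11.9,42.635): [(0, 34.4735) (24, 50.9336) (24, 56) (0, 56)]  |A|=319.114
4. ⊥bis P7·P2 via (12.13,32.595): [(0, 34.4735) (24, 50.9336) (24, 56) (0, 56)]  |A|=319.114
5. ⊥bis P7·P3 via (7.68,39.365): [(0, 37.4639) (6.8227, 39.1528) (24, 50.9336) (24, 56) (0, 56)]  |A|=308.9128
6. ⊥bis P7·P4 via (7.56,46.43): [(0, 42.9552) (24, 53.9864) (24, 56) (0, 56)]  |A|=180.7013
7. ⊥bis P7·P5 via (4.3,37.495): [(0, 42.9552) (24, 53.9864) (24, 56) (0, 56)]  |A|=180.7013
8. ⊥bis P7·P6 via (12.89,31.845): [(0, 42.9552) (24, 53.9864) (24, 56) (0, 56)]  |A|=180.7013
9. canonical 4-gon: [(0, 42.9552) (24, 53.9864) (24, 56) (0, 56)]
10. shoelace: 180.7013

Area of P7's cell: 180.7013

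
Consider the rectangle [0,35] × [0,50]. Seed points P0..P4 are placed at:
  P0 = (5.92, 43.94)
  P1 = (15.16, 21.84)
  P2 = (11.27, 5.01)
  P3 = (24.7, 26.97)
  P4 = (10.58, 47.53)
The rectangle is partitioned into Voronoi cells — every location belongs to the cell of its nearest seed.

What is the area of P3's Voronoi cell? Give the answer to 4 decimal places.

1. box [0,35]×[0,50]: [(0, 0) (35, 0) (35, 50) (0, 50)]
2. ⊥bis P3·P0 via (15.31,35.455): [(0, 18.5121) (0, 0) (35, 0) (35, 50) (28.4532, 50)]  |A|=1302.0341
3. ⊥bis P3·P1 via (19.93,24.405): [(14.4812, 34.5378) (33.0534, 0) (35, 0) (35, 50) (28.4532, 50)]  |A|=597.1986
4. ⊥bis P3·P2 via (17.985,15.99): [(14.4812, 34.5378) (27.6254, 10.0943) (35, 5.5842) (35, 50) (28.4532, 50)]  |A|=566.7835
5. ⊥bis P3·P4 via (17.64,37.25): [(15.774, 35.9685) (14.4812, 34.5378) (27.6254, 10.0943) (35, 5.5842) (35, 49.1723)]  |A|=512.8961
6. canonical 5-gon: [(15.774, 35.9685) (14.4812, 34.5378) (27.6254, 10.0943) (35, 5.5842) (35, 49.1723)]
7. shoelace: 512.8961

Area of P3's cell: 512.8961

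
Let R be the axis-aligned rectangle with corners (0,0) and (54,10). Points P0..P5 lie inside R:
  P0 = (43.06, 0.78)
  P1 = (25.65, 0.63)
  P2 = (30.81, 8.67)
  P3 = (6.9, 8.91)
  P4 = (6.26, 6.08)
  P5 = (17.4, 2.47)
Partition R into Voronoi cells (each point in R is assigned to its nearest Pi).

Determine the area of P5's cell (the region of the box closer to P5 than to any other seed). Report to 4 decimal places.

1. box [0,54]×[0,10]: [(0, 0) (54, 0) (54, 10) (0, 10)]
2. ⊥bis P5·P0 via (30.23,1.625): [(0, 0) (30.123, 0) (30.7816, 10) (0, 10)]  |A|=304.5228
3. ⊥bis P5·P1 via (21.525,1.55): [(0, 0) (21.1793, 0) (23.4096, 10) (0, 10)]  |A|=222.9445
4. ⊥bis P5·P2 via (24.105,5.57): [(0, 0) (21.1793, 0) (22.9694, 8.0262) (22.0568, 10) (0, 10)]  |A|=221.6095
5. ⊥bis P5·P3 via (12.15,5.69): [(8.6601, 0) (21.1793, 0) (22.9694, 8.0262) (22.0568, 10) (14.7935, 10)]  |A|=104.3415
6. ⊥bis P5·P4 via (11.83,4.275): [(12.4437, 6.1689) (10.4447, 0) (21.1793, 0) (22.9694, 8.0262) (22.0568, 10) (14.7935, 10)]  |A|=98.8372
7. canonical 6-gon: [(12.4437, 6.1689) (10.4447, 0) (21.1793, 0) (22.9694, 8.0262) (22.0568, 10) (14.7935, 10)]
8. shoelace: 98.8372

Area of P5's cell: 98.8372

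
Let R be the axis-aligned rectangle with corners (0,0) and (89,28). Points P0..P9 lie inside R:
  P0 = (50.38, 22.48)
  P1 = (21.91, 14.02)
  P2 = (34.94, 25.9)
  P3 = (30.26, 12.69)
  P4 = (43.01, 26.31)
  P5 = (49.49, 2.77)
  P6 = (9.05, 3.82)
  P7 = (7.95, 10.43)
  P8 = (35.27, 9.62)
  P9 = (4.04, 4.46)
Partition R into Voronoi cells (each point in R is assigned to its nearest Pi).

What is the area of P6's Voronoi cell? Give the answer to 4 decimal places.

Area of P6's cell: 99.4446

1. box [0,89]×[0,28]: [(0, 0) (89, 0) (89, 28) (0, 28)]
2. ⊥bis P6·P0 via (29.715,13.15): [(0, 0) (35.6521, 0) (23.0104, 28) (0, 28)]  |A|=821.2746
3. ⊥bis P6·P1 via (15.48,8.92): [(0, 0) (22.555, 0) (0.3466, 28) (0, 28)]  |A|=320.6213
4. ⊥bis P6·P2 via (21.995,14.86): [(0, 0) (22.555, 0) (0.3466, 28) (0, 28)]  |A|=320.6213
5. ⊥bis P6·P3 via (19.655,8.255): [(0, 0) (22.555, 0) (0.3466, 28) (0, 28)]  |A|=320.6213
6. ⊥bis P6·P4 via (26.03,15.065): [(0, 0) (22.555, 0) (0.3466, 28) (0, 28)]  |A|=320.6213
7. ⊥bis P6·P5 via (29.27,3.295): [(0, 0) (22.555, 0) (0.3466, 28) (0, 28)]  |A|=320.6213
8. ⊥bis P6·P7 via (8.5,7.125): [(0, 5.7105) (0, 0) (22.555, 0) (15.9238, 8.3604)]  |A|=139.7509
9. ⊥bis P6·P8 via (22.16,6.72): [(0, 5.7105) (0, 0) (22.555, 0) (15.9238, 8.3604)]  |A|=139.7509
10. ⊥bis P6·P9 via (6.545,4.14): [(6.8921, 6.8574) (6.0161, 0) (22.555, 0) (15.9238, 8.3604)]  |A|=99.4446
11. canonical 4-gon: [(6.8921, 6.8574) (6.0161, 0) (22.555, 0) (15.9238, 8.3604)]
12. shoelace: 99.4446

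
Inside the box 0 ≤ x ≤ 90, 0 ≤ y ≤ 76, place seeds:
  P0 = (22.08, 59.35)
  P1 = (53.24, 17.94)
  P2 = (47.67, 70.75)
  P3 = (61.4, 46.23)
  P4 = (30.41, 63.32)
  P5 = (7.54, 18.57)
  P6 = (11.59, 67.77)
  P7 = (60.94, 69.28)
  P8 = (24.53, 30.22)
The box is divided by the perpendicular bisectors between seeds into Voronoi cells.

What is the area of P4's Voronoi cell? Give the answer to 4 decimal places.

1. box [0,90]×[0,76]: [(0, 0) (90, 0) (90, 76) (0, 76)]
2. ⊥bis P4·P0 via (26.245,61.335): [(55.4767, 0) (90, 0) (90, 76) (19.2558, 76)]  |A|=4000.1656
3. ⊥bis P4·P1 via (41.825,40.63): [(37.2175, 38.312) (90, 64.8661) (90, 76) (19.2558, 76)]  |A|=1626.9389
4. ⊥bis P4·P2 via (39.04,67.035): [(37.2175, 38.312) (48.879, 44.1788) (35.1808, 76) (19.2558, 76)]  |A|=525.8139
5. ⊥bis P4·P3 via (45.905,54.775): [(37.0361, 38.6927) (45.0135, 53.1584) (35.1808, 76) (19.2558, 76)]  |A|=459.2864
6. ⊥bis P4·P5 via (18.975,40.945): [(37.0361, 38.6927) (45.0135, 53.1584) (35.1808, 76) (19.2558, 76)]  |A|=459.2864
7. ⊥bis P4·P6 via (21,65.545): [(22.0739, 70.0869) (37.0361, 38.6927) (45.0135, 53.1584) (35.1808, 76) (23.4721, 76)]  |A|=446.8207
8. ⊥bis P4·P7 via (45.675,66.3): [(22.0739, 70.0869) (37.0361, 38.6927) (45.0135, 53.1584) (35.1808, 76) (23.4721, 76)]  |A|=446.8207
9. ⊥bis P4·P8 via (27.47,46.77): [(22.0739, 70.0869) (33.7153, 45.6606) (40.2395, 44.5016) (45.0135, 53.1584) (35.1808, 76) (23.4721, 76)]  |A|=426.015
10. canonical 6-gon: [(22.0739, 70.0869) (33.7153, 45.6606) (40.2395, 44.5016) (45.0135, 53.1584) (35.1808, 76) (23.4721, 76)]
11. shoelace: 426.015

Area of P4's cell: 426.0150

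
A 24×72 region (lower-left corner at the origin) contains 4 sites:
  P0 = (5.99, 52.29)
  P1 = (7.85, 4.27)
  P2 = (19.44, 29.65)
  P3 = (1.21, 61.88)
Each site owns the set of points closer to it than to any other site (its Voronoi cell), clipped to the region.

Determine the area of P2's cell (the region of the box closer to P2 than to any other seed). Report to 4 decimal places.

1. box [0,24]×[0,72]: [(0, 0) (24, 0) (24, 72) (0, 72)]
2. ⊥bis P2·P0 via (12.715,40.97): [(0, 33.4163) (0, 0) (24, 0) (24, 47.6742)]  |A|=973.0856
3. ⊥bis P2·P1 via (13.645,16.96): [(0, 33.4163) (0, 23.1911) (24, 12.2313) (24, 47.6742)]  |A|=548.0167
4. ⊥bis P2·P3 via (10.325,45.765): [(0, 33.4163) (0, 23.1911) (24, 12.2313) (24, 47.6742)]  |A|=548.0167
5. canonical 4-gon: [(0, 33.4163) (0, 23.1911) (24, 12.2313) (24, 47.6742)]
6. shoelace: 548.0167

Area of P2's cell: 548.0167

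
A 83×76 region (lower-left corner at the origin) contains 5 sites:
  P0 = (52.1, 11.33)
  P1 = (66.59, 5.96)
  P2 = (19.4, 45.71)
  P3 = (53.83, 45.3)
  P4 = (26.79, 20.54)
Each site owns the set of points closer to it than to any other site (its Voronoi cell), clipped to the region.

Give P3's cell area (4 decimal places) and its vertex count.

1. box [0,83]×[0,76]: [(0, 0) (83, 0) (83, 76) (0, 76)]
2. ⊥bis P3·P0 via (52.965,28.315): [(0, 31.0124) (83, 26.7854) (83, 76) (0, 76)]  |A|=3909.3928
3. ⊥bis P3·P1 via (60.21,25.63): [(0, 31.0124) (66.3815, 27.6317) (83, 33.022) (83, 76) (0, 76)]  |A|=3857.5715
4. ⊥bis P3·P2 via (36.615,45.505): [(36.4203, 29.1576) (66.3815, 27.6317) (83, 33.022) (83, 76) (36.9781, 76)]  |A|=2172.2663
5. ⊥bis P3·P4 via (40.31,32.92): [(36.5145, 37.065) (44.114, 28.7658) (66.3815, 27.6317) (83, 33.022) (83, 76) (36.9781, 76)]  |A|=2141.8295
6. canonical 6-gon: [(36.5145, 37.065) (44.114, 28.7658) (66.3815, 27.6317) (83, 33.022) (83, 76) (36.9781, 76)]
7. shoelace: 2141.8295

Area of P3's cell: 2141.8295 (6 vertices)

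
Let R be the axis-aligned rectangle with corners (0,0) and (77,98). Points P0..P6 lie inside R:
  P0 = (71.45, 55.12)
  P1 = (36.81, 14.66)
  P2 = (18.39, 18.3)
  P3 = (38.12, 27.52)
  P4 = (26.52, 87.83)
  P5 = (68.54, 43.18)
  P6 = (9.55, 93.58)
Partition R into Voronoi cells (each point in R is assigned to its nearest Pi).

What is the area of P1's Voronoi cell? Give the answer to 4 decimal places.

Area of P1's cell: 876.5923

1. box [0,77]×[0,98]: [(0, 0) (77, 0) (77, 98) (0, 98)]
2. ⊥bis P1·P0 via (54.13,34.89): [(0, 81.2336) (0, 0) (77, 0) (77, 15.3098)]  |A|=3716.9202
3. ⊥bis P1·P2 via (27.6,16.48): [(34.5506, 51.653) (24.3434, 0) (77, 0) (77, 15.3098)]  |A|=1684.8816
4. ⊥bis P1·P3 via (37.465,21.09): [(74.676, 17.2995) (28.6877, 21.9841) (24.3434, 0) (77, 0) (77, 15.3098)]  |A|=988.9375
5. ⊥bis P1·P4 via (31.665,51.245): [(74.676, 17.2995) (28.6877, 21.9841) (24.3434, 0) (77, 0) (77, 15.3098)]  |A|=988.9375
6. ⊥bis P1·P5 via (52.675,28.92): [(61.9552, 18.5953) (28.6877, 21.9841) (24.3434, 0) (77, 0) (77, 1.8572)]  |A|=876.5923
7. ⊥bis P1·P6 via (23.18,54.12): [(61.9552, 18.5953) (28.6877, 21.9841) (24.3434, 0) (77, 0) (77, 1.8572)]  |A|=876.5923
8. canonical 5-gon: [(61.9552, 18.5953) (28.6877, 21.9841) (24.3434, 0) (77, 0) (77, 1.8572)]
9. shoelace: 876.5923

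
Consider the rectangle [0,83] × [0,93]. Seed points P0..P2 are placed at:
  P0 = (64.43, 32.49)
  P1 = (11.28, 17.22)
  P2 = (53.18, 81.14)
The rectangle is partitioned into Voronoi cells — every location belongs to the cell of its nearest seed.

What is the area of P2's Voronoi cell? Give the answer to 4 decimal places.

Area of P2's cell: 2921.6892

1. box [0,83]×[0,93]: [(0, 0) (83, 0) (83, 93) (0, 93)]
2. ⊥bis P2·P0 via (58.805,56.815): [(0, 43.2167) (83, 62.4099) (83, 93) (0, 93)]  |A|=3335.4936
3. ⊥bis P2·P1 via (32.23,49.18): [(0, 70.307) (30.55, 50.2812) (83, 62.4099) (83, 93) (0, 93)]  |A|=2921.6892
4. canonical 5-gon: [(0, 70.307) (30.55, 50.2812) (83, 62.4099) (83, 93) (0, 93)]
5. shoelace: 2921.6892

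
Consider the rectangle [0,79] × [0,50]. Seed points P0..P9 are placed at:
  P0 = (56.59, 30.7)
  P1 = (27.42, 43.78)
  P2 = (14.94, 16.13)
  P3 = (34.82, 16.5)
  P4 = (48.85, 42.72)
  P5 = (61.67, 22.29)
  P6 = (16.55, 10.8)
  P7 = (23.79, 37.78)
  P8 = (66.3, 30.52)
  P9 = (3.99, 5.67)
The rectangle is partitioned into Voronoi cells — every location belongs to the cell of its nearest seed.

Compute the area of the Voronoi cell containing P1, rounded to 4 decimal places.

1. box [0,79]×[0,50]: [(0, 0) (79, 0) (79, 50) (0, 50)]
2. ⊥bis P1·P0 via (42.005,37.24): [(0, 0) (25.3064, 0) (47.7267, 50) (0, 50)]  |A|=1825.8256
3. ⊥bis P1·P2 via (21.18,29.955): [(0, 39.5147) (35.7829, 23.3639) (47.7267, 50) (0, 50)]  |A|=823.2227
4. ⊥bis P1·P3 via (31.12,30.14): [(0, 39.5147) (24.6553, 28.3864) (39.8878, 32.5184) (47.7267, 50) (0, 50)]  |A|=761.9809
5. ⊥bis P1·P4 via (38.135,43.25): [(0, 39.5147) (24.6553, 28.3864) (37.5731, 31.8905) (38.4689, 50) (0, 50)]  |A|=660.3827
6. ⊥bis P1·P5 via (44.545,33.035): [(0, 39.5147) (24.6553, 28.3864) (37.5731, 31.8905) (38.4689, 50) (0, 50)]  |A|=660.3827
7. ⊥bis P1·P6 via (21.985,27.29): [(0, 39.5147) (24.6553, 28.3864) (37.5731, 31.8905) (38.4689, 50) (0, 50)]  |A|=660.3827
8. ⊥bis P1·P7 via (25.605,40.78): [(37.6523, 33.4914) (38.4689, 50) (10.3653, 50)]  |A|=231.9754
9. ⊥bis P1·P8 via (46.86,37.15): [(37.6523, 33.4914) (38.4689, 50) (10.3653, 50)]  |A|=231.9754
10. ⊥bis P1·P9 via (15.705,24.725): [(37.6523, 33.4914) (38.4689, 50) (10.3653, 50)]  |A|=231.9754
11. canonical 3-gon: [(37.6523, 33.4914) (38.4689, 50) (10.3653, 50)]
12. shoelace: 231.9754

Area of P1's cell: 231.9754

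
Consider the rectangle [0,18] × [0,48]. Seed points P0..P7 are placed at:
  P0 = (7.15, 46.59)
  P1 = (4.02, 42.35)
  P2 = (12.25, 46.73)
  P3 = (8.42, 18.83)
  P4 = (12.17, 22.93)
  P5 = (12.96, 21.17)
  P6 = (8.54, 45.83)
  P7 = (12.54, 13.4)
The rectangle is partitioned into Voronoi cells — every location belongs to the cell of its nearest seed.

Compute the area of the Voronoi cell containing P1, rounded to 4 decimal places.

1. box [0,18]×[0,48]: [(0, 0) (18, 0) (18, 48) (0, 48)]
2. ⊥bis P1·P0 via (5.585,44.47): [(0, 0) (18, 0) (18, 35.3052) (0.8031, 48) (0, 48)]  |A|=754.8443
3. ⊥bis P1·P2 via (8.135,44.54): [(0, 0) (18, 0) (18, 26.0037) (9.8465, 41.3241) (0.8031, 48) (0, 48)]  |A|=716.9245
4. ⊥bis P1·P3 via (6.22,30.59): [(0, 29.4264) (14.7136, 32.1789) (9.8465, 41.3241) (0.8031, 48) (0, 48)]  |A|=168.1008
5. ⊥bis P1·P4 via (8.095,32.64): [(0, 29.4264) (0.7895, 29.5741) (13.3046, 34.8263) (9.8465, 41.3241) (0.8031, 48) (0, 48)]  |A|=147.8346
6. ⊥bis P1·P5 via (8.49,31.76): [(0, 29.4264) (0.7895, 29.5741) (13.3046, 34.8263) (9.8465, 41.3241) (0.8031, 48) (0, 48)]  |A|=147.8346
7. ⊥bis P1·P6 via (6.28,44.09): [(0, 29.4264) (0.7895, 29.5741) (13.3046, 34.8263) (13.0637, 35.279) (6.5173, 43.7818) (0.8031, 48) (0, 48)]  |A|=141.7252
8. ⊥bis P1·P7 via (8.28,27.875): [(0, 29.4264) (0.7895, 29.5741) (13.3046, 34.8263) (13.0637, 35.279) (6.5173, 43.7818) (0.8031, 48) (0, 48)]  |A|=141.7252
9. canonical 7-gon: [(0, 29.4264) (0.7895, 29.5741) (13.3046, 34.8263) (13.0637, 35.279) (6.5173, 43.7818) (0.8031, 48) (0, 48)]
10. shoelace: 141.7252

Area of P1's cell: 141.7252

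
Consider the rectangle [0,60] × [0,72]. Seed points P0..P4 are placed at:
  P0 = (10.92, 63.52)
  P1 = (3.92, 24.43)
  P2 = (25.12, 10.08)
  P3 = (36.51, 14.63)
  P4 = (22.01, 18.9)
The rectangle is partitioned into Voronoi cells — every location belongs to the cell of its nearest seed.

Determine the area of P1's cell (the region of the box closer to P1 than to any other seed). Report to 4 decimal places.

Area of P1's cell: 549.9036

1. box [0,60]×[0,72]: [(0, 0) (60, 0) (60, 72) (0, 72)]
2. ⊥bis P1·P0 via (7.42,43.975): [(0, 45.3037) (0, 0) (60, 0) (60, 34.5593)]  |A|=2395.8906
3. ⊥bis P1·P2 via (14.52,17.255): [(29.8835, 39.9524) (0, 45.3037) (0, 0) (2.8403, 0)]  |A|=733.6568
4. ⊥bis P1·P3 via (20.215,19.53): [(23.5364, 30.5754) (26.5364, 40.5518) (0, 45.3037) (0, 0) (2.8403, 0)]  |A|=716.0614
5. ⊥bis P1·P4 via (12.965,21.665): [(9.2261, 9.434) (19.1433, 41.8757) (0, 45.3037) (0, 0) (2.8403, 0)]  |A|=549.9036
6. canonical 5-gon: [(9.2261, 9.434) (19.1433, 41.8757) (0, 45.3037) (0, 0) (2.8403, 0)]
7. shoelace: 549.9036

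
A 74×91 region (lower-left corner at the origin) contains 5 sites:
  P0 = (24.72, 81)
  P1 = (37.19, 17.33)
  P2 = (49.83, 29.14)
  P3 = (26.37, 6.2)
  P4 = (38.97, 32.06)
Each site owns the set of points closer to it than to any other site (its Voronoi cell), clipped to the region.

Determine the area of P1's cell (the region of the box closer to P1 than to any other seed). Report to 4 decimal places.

1. box [0,74]×[0,91]: [(0, 0) (74, 0) (74, 91) (0, 91)]
2. ⊥bis P1·P0 via (30.955,49.165): [(0, 43.1024) (0, 0) (74, 0) (74, 57.5955)]  |A|=3725.8212
3. ⊥bis P1·P2 via (43.51,23.235): [(21.0882, 47.2326) (0, 43.1024) (0, 0) (65.2193, 0)]  |A|=1994.713
4. ⊥bis P1·P3 via (31.78,11.765): [(21.0882, 47.2326) (0, 43.1024) (0, 42.6598) (43.8821, 0) (65.2193, 0)]  |A|=1058.7118
5. ⊥bis P1·P4 via (38.08,24.695): [(42.6634, 24.1411) (15.6973, 27.3998) (43.8821, 0) (65.2193, 0)]  |A|=581.0625
6. canonical 4-gon: [(42.6634, 24.1411) (15.6973, 27.3998) (43.8821, 0) (65.2193, 0)]
7. shoelace: 581.0625

Area of P1's cell: 581.0625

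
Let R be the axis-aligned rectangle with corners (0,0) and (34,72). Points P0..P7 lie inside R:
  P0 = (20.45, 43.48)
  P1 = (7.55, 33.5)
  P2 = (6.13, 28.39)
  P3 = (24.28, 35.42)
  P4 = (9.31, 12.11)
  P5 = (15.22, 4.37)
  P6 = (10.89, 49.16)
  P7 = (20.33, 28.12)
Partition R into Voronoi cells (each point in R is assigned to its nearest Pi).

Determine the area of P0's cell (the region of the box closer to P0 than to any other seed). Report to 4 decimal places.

Area of P0's cell: 395.9837

1. box [0,34]×[0,72]: [(0, 0) (34, 0) (34, 72) (0, 72)]
2. ⊥bis P0·P1 via (14,38.49): [(0, 56.5862) (34, 12.6383) (34, 72) (0, 72)]  |A|=1271.1837
3. ⊥bis P0·P2 via (13.29,35.935): [(0, 56.5862) (23.3966, 26.3442) (34, 16.2818) (34, 72) (0, 72)]  |A|=1251.867
4. ⊥bis P0·P3 via (22.365,39.45): [(0, 56.5862) (15.7055, 36.2855) (34, 44.9788) (34, 72) (0, 72)]  |A|=975.3571
5. ⊥bis P0·P4 via (14.88,27.795): [(0, 56.5862) (15.7055, 36.2855) (34, 44.9788) (34, 72) (0, 72)]  |A|=975.3571
6. ⊥bis P0·P5 via (17.835,23.925): [(0, 56.5862) (15.7055, 36.2855) (34, 44.9788) (34, 72) (0, 72)]  |A|=975.3571
7. ⊥bis P0·P6 via (15.67,46.32): [(12.3133, 40.6703) (15.7055, 36.2855) (34, 44.9788) (34, 72) (30.9276, 72)]  |A|=395.9837
8. ⊥bis P0·P7 via (20.39,35.8): [(12.3133, 40.6703) (15.7055, 36.2855) (34, 44.9788) (34, 72) (30.9276, 72)]  |A|=395.9837
9. canonical 5-gon: [(12.3133, 40.6703) (15.7055, 36.2855) (34, 44.9788) (34, 72) (30.9276, 72)]
10. shoelace: 395.9837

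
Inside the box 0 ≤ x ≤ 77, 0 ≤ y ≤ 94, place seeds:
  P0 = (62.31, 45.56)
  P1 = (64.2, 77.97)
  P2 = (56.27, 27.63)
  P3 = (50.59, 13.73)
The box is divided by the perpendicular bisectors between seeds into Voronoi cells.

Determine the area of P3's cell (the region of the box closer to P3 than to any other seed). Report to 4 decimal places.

1. box [0,77]×[0,94]: [(0, 0) (77, 0) (77, 94) (0, 94)]
2. ⊥bis P3·P0 via (56.45,29.645): [(0, 50.4302) (0, 0) (77, 0) (77, 22.0784)]  |A|=2791.5811
3. ⊥bis P3·P1 via (57.395,45.85): [(0, 50.4302) (0, 0) (77, 0) (77, 22.0784)]  |A|=2791.5811
4. ⊥bis P3·P2 via (53.43,20.68): [(0, 42.5133) (0, 0) (77, 0) (77, 11.0485)]  |A|=2062.1287
5. canonical 4-gon: [(0, 42.5133) (0, 0) (77, 0) (77, 11.0485)]
6. shoelace: 2062.1287

Area of P3's cell: 2062.1287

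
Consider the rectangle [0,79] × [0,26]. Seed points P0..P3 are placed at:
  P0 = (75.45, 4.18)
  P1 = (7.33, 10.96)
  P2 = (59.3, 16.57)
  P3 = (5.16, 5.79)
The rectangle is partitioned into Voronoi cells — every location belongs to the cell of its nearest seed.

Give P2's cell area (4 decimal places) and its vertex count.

1. box [0,79]×[0,26]: [(0, 0) (79, 0) (79, 26) (0, 26)]
2. ⊥bis P2·P0 via (67.375,10.375): [(0, 0) (59.4155, 0) (79, 25.5278) (79, 26) (0, 26)]  |A|=1804.0247
3. ⊥bis P2·P1 via (33.315,13.765): [(34.8009, 0) (59.4155, 0) (79, 25.5278) (79, 26) (31.9943, 26)]  |A|=935.6876
4. ⊥bis P2·P3 via (32.23,11.18): [(34.8009, 0) (59.4155, 0) (79, 25.5278) (79, 26) (31.9943, 26)]  |A|=935.6876
5. canonical 5-gon: [(34.8009, 0) (59.4155, 0) (79, 25.5278) (79, 26) (31.9943, 26)]
6. shoelace: 935.6876

Area of P2's cell: 935.6876 (5 vertices)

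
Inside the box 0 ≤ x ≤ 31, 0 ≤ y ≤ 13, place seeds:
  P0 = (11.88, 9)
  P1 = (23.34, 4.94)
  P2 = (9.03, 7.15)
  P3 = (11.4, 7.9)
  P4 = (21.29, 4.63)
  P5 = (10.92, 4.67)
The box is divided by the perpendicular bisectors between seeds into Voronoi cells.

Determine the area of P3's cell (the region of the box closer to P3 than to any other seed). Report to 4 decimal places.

1. box [0,31]×[0,13]: [(0, 0) (31, 0) (31, 13) (0, 13)]
2. ⊥bis P3·P0 via (11.64,8.45): [(0, 0) (31, 0) (31, 0.002) (1.2129, 13) (0, 13)]  |A|=209.4137
3. ⊥bis P3·P1 via (17.37,6.42): [(0, 0) (15.7784, 0) (17.2648, 5.9956) (1.2129, 13) (0, 13)]  |A|=163.7692
4. ⊥bis P3·P2 via (10.215,7.525): [(12.5963, 0) (15.7784, 0) (17.2648, 5.9956) (9.6471, 9.3196)]  |A|=40.1346
5. ⊥bis P3·P4 via (16.345,6.265): [(12.5963, 0) (14.2736, 0) (16.3831, 6.3803) (9.6471, 9.3196)]  |A|=32.4049
6. ⊥bis P3·P5 via (11.16,6.285): [(10.5801, 6.3712) (16.1085, 5.5496) (16.3831, 6.3803) (9.6471, 9.3196)]  |A|=10.9681
7. canonical 4-gon: [(10.5801, 6.3712) (16.1085, 5.5496) (16.3831, 6.3803) (9.6471, 9.3196)]
8. shoelace: 10.9681

Area of P3's cell: 10.9681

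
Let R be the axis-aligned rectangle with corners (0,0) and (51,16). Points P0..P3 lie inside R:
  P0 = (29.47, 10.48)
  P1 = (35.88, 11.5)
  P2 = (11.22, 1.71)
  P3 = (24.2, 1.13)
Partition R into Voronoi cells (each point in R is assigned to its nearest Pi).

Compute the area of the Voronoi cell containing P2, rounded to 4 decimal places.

Area of P2's cell: 280.7267

1. box [0,51]×[0,16]: [(0, 0) (51, 0) (51, 16) (0, 16)]
2. ⊥bis P2·P0 via (20.345,6.095): [(0, 0) (23.2739, 0) (15.5852, 16) (0, 16)]  |A|=310.8729
3. ⊥bis P2·P1 via (23.55,6.605): [(0, 0) (23.2739, 0) (15.5852, 16) (0, 16)]  |A|=310.8729
4. ⊥bis P2·P3 via (17.71,1.42): [(0, 0) (17.6465, 0) (18.1253, 10.7141) (15.5852, 16) (0, 16)]  |A|=280.7267
5. canonical 5-gon: [(0, 0) (17.6465, 0) (18.1253, 10.7141) (15.5852, 16) (0, 16)]
6. shoelace: 280.7267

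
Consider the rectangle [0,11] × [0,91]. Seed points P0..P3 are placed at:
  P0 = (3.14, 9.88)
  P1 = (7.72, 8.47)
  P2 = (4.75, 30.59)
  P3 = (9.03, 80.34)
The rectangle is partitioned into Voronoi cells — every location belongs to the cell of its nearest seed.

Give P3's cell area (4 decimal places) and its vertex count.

Area of P3's cell: 389.5696 (4 vertices)

1. box [0,11]×[0,91]: [(0, 0) (11, 0) (11, 91) (0, 91)]
2. ⊥bis P3·P0 via (6.085,45.11): [(0, 45.6187) (11, 44.6991) (11, 91) (0, 91)]  |A|=504.2521
3. ⊥bis P3·P1 via (8.375,44.405): [(0, 45.6187) (11, 44.6991) (11, 91) (0, 91)]  |A|=504.2521
4. ⊥bis P3·P2 via (6.89,55.465): [(0, 56.0577) (11, 55.1114) (11, 91) (0, 91)]  |A|=389.5696
5. canonical 4-gon: [(0, 56.0577) (11, 55.1114) (11, 91) (0, 91)]
6. shoelace: 389.5696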